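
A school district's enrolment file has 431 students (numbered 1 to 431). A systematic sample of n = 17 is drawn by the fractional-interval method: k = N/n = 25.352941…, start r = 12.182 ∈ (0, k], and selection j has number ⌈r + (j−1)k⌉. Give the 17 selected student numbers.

j=1: r + 0k = 12.182 → ⌈·⌉ = 13
j=2: r + 1k = 37.534941… → ⌈·⌉ = 38
j=3: r + 2k = 62.887882… → ⌈·⌉ = 63
j=4: r + 3k = 88.240823… → ⌈·⌉ = 89
j=5: r + 4k = 113.593764… → ⌈·⌉ = 114
j=6: r + 5k = 138.946705… → ⌈·⌉ = 139
j=7: r + 6k = 164.299647… → ⌈·⌉ = 165
j=8: r + 7k = 189.652588… → ⌈·⌉ = 190
j=9: r + 8k = 215.005529… → ⌈·⌉ = 216
j=10: r + 9k = 240.358470… → ⌈·⌉ = 241
j=11: r + 10k = 265.711411… → ⌈·⌉ = 266
j=12: r + 11k = 291.064352… → ⌈·⌉ = 292
j=13: r + 12k = 316.417294… → ⌈·⌉ = 317
j=14: r + 13k = 341.770235… → ⌈·⌉ = 342
j=15: r + 14k = 367.123176… → ⌈·⌉ = 368
j=16: r + 15k = 392.476117… → ⌈·⌉ = 393
j=17: r + 16k = 417.829058… → ⌈·⌉ = 418

13, 38, 63, 89, 114, 139, 165, 190, 216, 241, 266, 292, 317, 342, 368, 393, 418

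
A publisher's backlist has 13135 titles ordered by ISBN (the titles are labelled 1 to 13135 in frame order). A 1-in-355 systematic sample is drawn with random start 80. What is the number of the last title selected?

12860

k = 355
37th selection = r + (37−1)·k = 80 + 36×355 = 80 + 12780 = 12860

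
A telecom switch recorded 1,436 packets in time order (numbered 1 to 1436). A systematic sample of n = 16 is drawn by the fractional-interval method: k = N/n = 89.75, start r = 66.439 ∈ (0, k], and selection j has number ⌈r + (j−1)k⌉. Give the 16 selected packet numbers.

j=1: r + 0k = 66.439 → ⌈·⌉ = 67
j=2: r + 1k = 156.189 → ⌈·⌉ = 157
j=3: r + 2k = 245.939 → ⌈·⌉ = 246
j=4: r + 3k = 335.689 → ⌈·⌉ = 336
j=5: r + 4k = 425.439 → ⌈·⌉ = 426
j=6: r + 5k = 515.189 → ⌈·⌉ = 516
j=7: r + 6k = 604.939 → ⌈·⌉ = 605
j=8: r + 7k = 694.689 → ⌈·⌉ = 695
j=9: r + 8k = 784.439 → ⌈·⌉ = 785
j=10: r + 9k = 874.189 → ⌈·⌉ = 875
j=11: r + 10k = 963.939 → ⌈·⌉ = 964
j=12: r + 11k = 1053.689 → ⌈·⌉ = 1054
j=13: r + 12k = 1143.439 → ⌈·⌉ = 1144
j=14: r + 13k = 1233.189 → ⌈·⌉ = 1234
j=15: r + 14k = 1322.939 → ⌈·⌉ = 1323
j=16: r + 15k = 1412.689 → ⌈·⌉ = 1413

67, 157, 246, 336, 426, 516, 605, 695, 785, 875, 964, 1054, 1144, 1234, 1323, 1413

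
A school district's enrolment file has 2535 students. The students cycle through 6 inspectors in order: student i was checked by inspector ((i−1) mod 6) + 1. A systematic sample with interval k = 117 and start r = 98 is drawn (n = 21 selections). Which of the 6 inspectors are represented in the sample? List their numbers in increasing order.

2, 5

Consecutive selections differ by k = 117, so their inspector numbers differ by 117 mod 6 = 3.
gcd(117, 6) = 3, so the sample visits 6/3 = 2 distinct residues mod 6.
Start 98 is inspector 2; the inspectors hit are 2, 5.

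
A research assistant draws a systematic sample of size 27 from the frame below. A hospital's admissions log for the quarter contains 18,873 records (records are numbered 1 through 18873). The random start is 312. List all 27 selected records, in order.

k = N/n = 18873/27 = 699
record 1: 312
record 2: 312 + 699 = 1011
record 3: 1011 + 699 = 1710
record 4: 1710 + 699 = 2409
record 5: 2409 + 699 = 3108
record 6: 3108 + 699 = 3807
record 7: 3807 + 699 = 4506
record 8: 4506 + 699 = 5205
record 9: 5205 + 699 = 5904
record 10: 5904 + 699 = 6603
record 11: 6603 + 699 = 7302
record 12: 7302 + 699 = 8001
record 13: 8001 + 699 = 8700
record 14: 8700 + 699 = 9399
record 15: 9399 + 699 = 10098
record 16: 10098 + 699 = 10797
record 17: 10797 + 699 = 11496
record 18: 11496 + 699 = 12195
record 19: 12195 + 699 = 12894
record 20: 12894 + 699 = 13593
record 21: 13593 + 699 = 14292
record 22: 14292 + 699 = 14991
record 23: 14991 + 699 = 15690
record 24: 15690 + 699 = 16389
record 25: 16389 + 699 = 17088
record 26: 17088 + 699 = 17787
record 27: 17787 + 699 = 18486

312, 1011, 1710, 2409, 3108, 3807, 4506, 5205, 5904, 6603, 7302, 8001, 8700, 9399, 10098, 10797, 11496, 12195, 12894, 13593, 14292, 14991, 15690, 16389, 17088, 17787, 18486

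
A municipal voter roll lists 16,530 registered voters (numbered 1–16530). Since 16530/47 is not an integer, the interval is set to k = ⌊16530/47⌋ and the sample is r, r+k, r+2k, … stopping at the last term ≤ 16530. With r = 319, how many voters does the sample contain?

k = ⌊16530/47⌋ = 351
Achieved size = ⌊(16530 − 319)/351⌋ + 1 = ⌊16211/351⌋ + 1 = 46 + 1 = 47
(last selection: 319 + 46×351 = 16465 ≤ 16530; next would be 16816 > 16530)

47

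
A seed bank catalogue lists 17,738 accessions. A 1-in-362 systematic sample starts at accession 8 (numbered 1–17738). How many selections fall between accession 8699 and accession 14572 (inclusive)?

16

k = 362
First selection ≥ 8699: 8 + ⌈(8699−8)/362⌉·362 = 8 + 25×362 = 9058
Last selection ≤ 14572: 8 + ⌊(14572−8)/362⌋·362 = 8 + 40×362 = 14488
Count = 40 − 25 + 1 = 16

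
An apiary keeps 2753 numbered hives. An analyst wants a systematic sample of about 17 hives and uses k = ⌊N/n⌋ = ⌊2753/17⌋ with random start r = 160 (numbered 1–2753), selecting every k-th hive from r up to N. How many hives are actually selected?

17

k = ⌊2753/17⌋ = 161
Achieved size = ⌊(2753 − 160)/161⌋ + 1 = ⌊2593/161⌋ + 1 = 16 + 1 = 17
(last selection: 160 + 16×161 = 2736 ≤ 2753; next would be 2897 > 2753)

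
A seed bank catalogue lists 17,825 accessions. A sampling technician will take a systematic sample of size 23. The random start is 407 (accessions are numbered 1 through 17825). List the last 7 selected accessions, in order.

k = N/n = 17825/23 = 775
17th selection = 407 + 16×775 = 12807
18th: 12807 + 775 = 13582
19th: 13582 + 775 = 14357
20th: 14357 + 775 = 15132
21st: 15132 + 775 = 15907
22nd: 15907 + 775 = 16682
23rd: 16682 + 775 = 17457

12807, 13582, 14357, 15132, 15907, 16682, 17457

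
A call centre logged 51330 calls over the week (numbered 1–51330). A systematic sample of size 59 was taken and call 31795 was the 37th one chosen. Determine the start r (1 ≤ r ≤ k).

475

k = 51330/59 = 870
r = 31795 − (37−1)×870 = 31795 − 31320 = 475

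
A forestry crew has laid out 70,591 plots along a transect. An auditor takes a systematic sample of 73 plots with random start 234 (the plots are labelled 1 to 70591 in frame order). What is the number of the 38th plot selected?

k = 70591/73 = 967
38th selection = r + (38−1)·k = 234 + 37×967 = 234 + 35779 = 36013

36013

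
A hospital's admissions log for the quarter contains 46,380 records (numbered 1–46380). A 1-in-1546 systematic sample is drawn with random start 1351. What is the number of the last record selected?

46185

k = 1546
30th selection = r + (30−1)·k = 1351 + 29×1546 = 1351 + 44834 = 46185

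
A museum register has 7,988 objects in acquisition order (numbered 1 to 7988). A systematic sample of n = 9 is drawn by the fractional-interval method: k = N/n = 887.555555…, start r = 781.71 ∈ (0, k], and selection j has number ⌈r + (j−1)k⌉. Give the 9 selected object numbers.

782, 1670, 2557, 3445, 4332, 5220, 6108, 6995, 7883

j=1: r + 0k = 781.71 → ⌈·⌉ = 782
j=2: r + 1k = 1669.265555… → ⌈·⌉ = 1670
j=3: r + 2k = 2556.821111… → ⌈·⌉ = 2557
j=4: r + 3k = 3444.376666… → ⌈·⌉ = 3445
j=5: r + 4k = 4331.932222… → ⌈·⌉ = 4332
j=6: r + 5k = 5219.487777… → ⌈·⌉ = 5220
j=7: r + 6k = 6107.043333… → ⌈·⌉ = 6108
j=8: r + 7k = 6994.598888… → ⌈·⌉ = 6995
j=9: r + 8k = 7882.154444… → ⌈·⌉ = 7883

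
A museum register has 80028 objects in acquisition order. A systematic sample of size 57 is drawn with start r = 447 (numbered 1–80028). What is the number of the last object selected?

k = 80028/57 = 1404
57th selection = r + (57−1)·k = 447 + 56×1404 = 447 + 78624 = 79071

79071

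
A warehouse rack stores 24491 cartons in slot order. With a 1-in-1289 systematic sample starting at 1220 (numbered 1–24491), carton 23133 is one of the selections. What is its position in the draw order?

18

k = 1289
position = (23133 − 1220)/1289 + 1 = 21913/1289 + 1 = 17 + 1 = 18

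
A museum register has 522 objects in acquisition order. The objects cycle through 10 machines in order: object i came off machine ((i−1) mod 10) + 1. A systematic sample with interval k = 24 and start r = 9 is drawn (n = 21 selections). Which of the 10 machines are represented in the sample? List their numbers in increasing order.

Consecutive selections differ by k = 24, so their machine numbers differ by 24 mod 10 = 4.
gcd(24, 10) = 2, so the sample visits 10/2 = 5 distinct residues mod 10.
Start 9 is machine 9; the machines hit are 1, 3, 5, 7, 9.

1, 3, 5, 7, 9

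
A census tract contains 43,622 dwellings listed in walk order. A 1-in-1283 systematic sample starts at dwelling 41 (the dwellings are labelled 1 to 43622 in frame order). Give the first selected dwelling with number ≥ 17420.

k = 1283
Steps past start: ⌈(17420 − 41)/1283⌉ = ⌈17379/1283⌉ = 14
Selected dwelling: 41 + 14×1283 = 18003

18003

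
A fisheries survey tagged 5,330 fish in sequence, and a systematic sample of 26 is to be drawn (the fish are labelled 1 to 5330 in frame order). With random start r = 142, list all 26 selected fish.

k = N/n = 5330/26 = 205
fish 1: 142
fish 2: 142 + 205 = 347
fish 3: 347 + 205 = 552
fish 4: 552 + 205 = 757
fish 5: 757 + 205 = 962
fish 6: 962 + 205 = 1167
fish 7: 1167 + 205 = 1372
fish 8: 1372 + 205 = 1577
fish 9: 1577 + 205 = 1782
fish 10: 1782 + 205 = 1987
fish 11: 1987 + 205 = 2192
fish 12: 2192 + 205 = 2397
fish 13: 2397 + 205 = 2602
fish 14: 2602 + 205 = 2807
fish 15: 2807 + 205 = 3012
fish 16: 3012 + 205 = 3217
fish 17: 3217 + 205 = 3422
fish 18: 3422 + 205 = 3627
fish 19: 3627 + 205 = 3832
fish 20: 3832 + 205 = 4037
fish 21: 4037 + 205 = 4242
fish 22: 4242 + 205 = 4447
fish 23: 4447 + 205 = 4652
fish 24: 4652 + 205 = 4857
fish 25: 4857 + 205 = 5062
fish 26: 5062 + 205 = 5267

142, 347, 552, 757, 962, 1167, 1372, 1577, 1782, 1987, 2192, 2397, 2602, 2807, 3012, 3217, 3422, 3627, 3832, 4037, 4242, 4447, 4652, 4857, 5062, 5267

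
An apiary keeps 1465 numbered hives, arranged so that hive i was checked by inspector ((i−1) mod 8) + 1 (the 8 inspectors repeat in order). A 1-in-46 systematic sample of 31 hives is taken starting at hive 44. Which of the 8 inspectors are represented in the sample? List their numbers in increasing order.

Consecutive selections differ by k = 46, so their inspector numbers differ by 46 mod 8 = 6.
gcd(46, 8) = 2, so the sample visits 8/2 = 4 distinct residues mod 8.
Start 44 is inspector 4; the inspectors hit are 2, 4, 6, 8.

2, 4, 6, 8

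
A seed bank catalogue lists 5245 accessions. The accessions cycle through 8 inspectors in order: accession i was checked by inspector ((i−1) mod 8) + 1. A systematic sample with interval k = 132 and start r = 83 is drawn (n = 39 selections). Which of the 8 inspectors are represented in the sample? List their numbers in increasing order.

3, 7

Consecutive selections differ by k = 132, so their inspector numbers differ by 132 mod 8 = 4.
gcd(132, 8) = 4, so the sample visits 8/4 = 2 distinct residues mod 8.
Start 83 is inspector 3; the inspectors hit are 3, 7.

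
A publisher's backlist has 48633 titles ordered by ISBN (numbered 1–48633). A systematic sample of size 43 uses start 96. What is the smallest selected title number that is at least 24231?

k = 48633/43 = 1131
Steps past start: ⌈(24231 − 96)/1131⌉ = ⌈24135/1131⌉ = 22
Selected title: 96 + 22×1131 = 24978

24978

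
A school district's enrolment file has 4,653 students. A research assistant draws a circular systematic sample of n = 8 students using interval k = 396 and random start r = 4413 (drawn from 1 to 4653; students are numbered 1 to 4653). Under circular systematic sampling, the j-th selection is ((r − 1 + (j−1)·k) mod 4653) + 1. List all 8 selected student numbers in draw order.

Selection 1: 4413
Selection 2: 4413 + 396 = 4809 → 4809 − 4653 = 156
Selection 3: 156 + 396 = 552
Selection 4: 552 + 396 = 948
Selection 5: 948 + 396 = 1344
Selection 6: 1344 + 396 = 1740
Selection 7: 1740 + 396 = 2136
Selection 8: 2136 + 396 = 2532

4413, 156, 552, 948, 1344, 1740, 2136, 2532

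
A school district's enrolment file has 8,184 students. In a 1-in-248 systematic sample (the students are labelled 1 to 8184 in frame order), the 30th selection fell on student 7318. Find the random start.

k = 248
r = 7318 − (30−1)×248 = 7318 − 7192 = 126

126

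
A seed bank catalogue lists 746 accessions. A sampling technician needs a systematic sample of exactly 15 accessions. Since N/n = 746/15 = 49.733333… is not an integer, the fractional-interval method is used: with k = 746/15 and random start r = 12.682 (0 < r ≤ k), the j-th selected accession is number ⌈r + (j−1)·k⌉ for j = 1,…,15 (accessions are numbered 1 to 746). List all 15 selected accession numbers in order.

13, 63, 113, 162, 212, 262, 312, 361, 411, 461, 511, 560, 610, 660, 709

j=1: r + 0k = 12.682 → ⌈·⌉ = 13
j=2: r + 1k = 62.415333… → ⌈·⌉ = 63
j=3: r + 2k = 112.148666… → ⌈·⌉ = 113
j=4: r + 3k = 161.882 → ⌈·⌉ = 162
j=5: r + 4k = 211.615333… → ⌈·⌉ = 212
j=6: r + 5k = 261.348666… → ⌈·⌉ = 262
j=7: r + 6k = 311.082 → ⌈·⌉ = 312
j=8: r + 7k = 360.815333… → ⌈·⌉ = 361
j=9: r + 8k = 410.548666… → ⌈·⌉ = 411
j=10: r + 9k = 460.282 → ⌈·⌉ = 461
j=11: r + 10k = 510.015333… → ⌈·⌉ = 511
j=12: r + 11k = 559.748666… → ⌈·⌉ = 560
j=13: r + 12k = 609.482 → ⌈·⌉ = 610
j=14: r + 13k = 659.215333… → ⌈·⌉ = 660
j=15: r + 14k = 708.948666… → ⌈·⌉ = 709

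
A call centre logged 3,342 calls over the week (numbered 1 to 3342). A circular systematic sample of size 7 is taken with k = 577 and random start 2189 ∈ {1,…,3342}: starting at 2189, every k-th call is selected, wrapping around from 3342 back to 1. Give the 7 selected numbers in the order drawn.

Selection 1: 2189
Selection 2: 2189 + 577 = 2766
Selection 3: 2766 + 577 = 3343 → 3343 − 3342 = 1
Selection 4: 1 + 577 = 578
Selection 5: 578 + 577 = 1155
Selection 6: 1155 + 577 = 1732
Selection 7: 1732 + 577 = 2309

2189, 2766, 1, 578, 1155, 1732, 2309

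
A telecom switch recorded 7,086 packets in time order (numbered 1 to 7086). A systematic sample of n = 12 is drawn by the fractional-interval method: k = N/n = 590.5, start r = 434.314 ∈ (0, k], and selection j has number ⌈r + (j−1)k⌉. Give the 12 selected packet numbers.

j=1: r + 0k = 434.314 → ⌈·⌉ = 435
j=2: r + 1k = 1024.814 → ⌈·⌉ = 1025
j=3: r + 2k = 1615.314 → ⌈·⌉ = 1616
j=4: r + 3k = 2205.814 → ⌈·⌉ = 2206
j=5: r + 4k = 2796.314 → ⌈·⌉ = 2797
j=6: r + 5k = 3386.814 → ⌈·⌉ = 3387
j=7: r + 6k = 3977.314 → ⌈·⌉ = 3978
j=8: r + 7k = 4567.814 → ⌈·⌉ = 4568
j=9: r + 8k = 5158.314 → ⌈·⌉ = 5159
j=10: r + 9k = 5748.814 → ⌈·⌉ = 5749
j=11: r + 10k = 6339.314 → ⌈·⌉ = 6340
j=12: r + 11k = 6929.814 → ⌈·⌉ = 6930

435, 1025, 1616, 2206, 2797, 3387, 3978, 4568, 5159, 5749, 6340, 6930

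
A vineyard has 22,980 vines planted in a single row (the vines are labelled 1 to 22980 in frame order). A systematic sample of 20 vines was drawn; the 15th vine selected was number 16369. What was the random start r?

k = 22980/20 = 1149
r = 16369 − (15−1)×1149 = 16369 − 16086 = 283

283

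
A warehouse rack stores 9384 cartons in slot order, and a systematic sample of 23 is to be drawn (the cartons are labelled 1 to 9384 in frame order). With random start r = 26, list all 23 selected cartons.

k = N/n = 9384/23 = 408
carton 1: 26
carton 2: 26 + 408 = 434
carton 3: 434 + 408 = 842
carton 4: 842 + 408 = 1250
carton 5: 1250 + 408 = 1658
carton 6: 1658 + 408 = 2066
carton 7: 2066 + 408 = 2474
carton 8: 2474 + 408 = 2882
carton 9: 2882 + 408 = 3290
carton 10: 3290 + 408 = 3698
carton 11: 3698 + 408 = 4106
carton 12: 4106 + 408 = 4514
carton 13: 4514 + 408 = 4922
carton 14: 4922 + 408 = 5330
carton 15: 5330 + 408 = 5738
carton 16: 5738 + 408 = 6146
carton 17: 6146 + 408 = 6554
carton 18: 6554 + 408 = 6962
carton 19: 6962 + 408 = 7370
carton 20: 7370 + 408 = 7778
carton 21: 7778 + 408 = 8186
carton 22: 8186 + 408 = 8594
carton 23: 8594 + 408 = 9002

26, 434, 842, 1250, 1658, 2066, 2474, 2882, 3290, 3698, 4106, 4514, 4922, 5330, 5738, 6146, 6554, 6962, 7370, 7778, 8186, 8594, 9002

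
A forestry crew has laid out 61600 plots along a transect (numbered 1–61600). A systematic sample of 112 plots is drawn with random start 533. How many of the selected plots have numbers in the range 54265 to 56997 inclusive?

5

k = 61600/112 = 550
First selection ≥ 54265: 533 + ⌈(54265−533)/550⌉·550 = 533 + 98×550 = 54433
Last selection ≤ 56997: 533 + ⌊(56997−533)/550⌋·550 = 533 + 102×550 = 56633
Count = 102 − 98 + 1 = 5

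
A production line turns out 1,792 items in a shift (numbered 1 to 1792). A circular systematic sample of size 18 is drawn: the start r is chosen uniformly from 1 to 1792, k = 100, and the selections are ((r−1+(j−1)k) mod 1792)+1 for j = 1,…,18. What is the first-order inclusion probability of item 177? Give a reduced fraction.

For each position j, as r ranges over 1…1792 the j-th selection hits every item exactly once, so item 177 is selected for exactly 18 of the 1792 starts.
Inclusion probability = 18/1792 = 9/896.

9/896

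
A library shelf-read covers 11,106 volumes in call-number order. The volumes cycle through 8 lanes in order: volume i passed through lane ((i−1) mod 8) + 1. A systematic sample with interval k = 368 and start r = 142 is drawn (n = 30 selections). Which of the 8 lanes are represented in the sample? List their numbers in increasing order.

6

Consecutive selections differ by k = 368, so their lane numbers differ by 368 mod 8 = 0.
gcd(368, 8) = 8, so the sample visits 8/8 = 1 distinct residues mod 8.
Start 142 is lane 6; the lanes hit are 6.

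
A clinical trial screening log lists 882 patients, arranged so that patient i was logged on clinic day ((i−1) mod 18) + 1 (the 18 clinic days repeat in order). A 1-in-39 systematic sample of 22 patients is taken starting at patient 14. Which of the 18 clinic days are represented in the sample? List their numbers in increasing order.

2, 5, 8, 11, 14, 17

Consecutive selections differ by k = 39, so their clinic day numbers differ by 39 mod 18 = 3.
gcd(39, 18) = 3, so the sample visits 18/3 = 6 distinct residues mod 18.
Start 14 is clinic day 14; the clinic days hit are 2, 5, 8, 11, 14, 17.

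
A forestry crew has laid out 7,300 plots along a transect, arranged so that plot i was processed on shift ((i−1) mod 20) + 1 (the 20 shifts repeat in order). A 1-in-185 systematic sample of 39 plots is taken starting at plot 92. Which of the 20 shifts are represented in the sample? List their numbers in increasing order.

2, 7, 12, 17

Consecutive selections differ by k = 185, so their shift numbers differ by 185 mod 20 = 5.
gcd(185, 20) = 5, so the sample visits 20/5 = 4 distinct residues mod 20.
Start 92 is shift 12; the shifts hit are 2, 7, 12, 17.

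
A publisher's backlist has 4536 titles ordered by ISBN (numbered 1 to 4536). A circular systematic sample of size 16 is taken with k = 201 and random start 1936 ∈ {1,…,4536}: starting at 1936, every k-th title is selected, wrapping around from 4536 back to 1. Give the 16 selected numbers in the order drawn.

Selection 1: 1936
Selection 2: 1936 + 201 = 2137
Selection 3: 2137 + 201 = 2338
Selection 4: 2338 + 201 = 2539
Selection 5: 2539 + 201 = 2740
Selection 6: 2740 + 201 = 2941
Selection 7: 2941 + 201 = 3142
Selection 8: 3142 + 201 = 3343
Selection 9: 3343 + 201 = 3544
Selection 10: 3544 + 201 = 3745
Selection 11: 3745 + 201 = 3946
Selection 12: 3946 + 201 = 4147
Selection 13: 4147 + 201 = 4348
Selection 14: 4348 + 201 = 4549 → 4549 − 4536 = 13
Selection 15: 13 + 201 = 214
Selection 16: 214 + 201 = 415

1936, 2137, 2338, 2539, 2740, 2941, 3142, 3343, 3544, 3745, 3946, 4147, 4348, 13, 214, 415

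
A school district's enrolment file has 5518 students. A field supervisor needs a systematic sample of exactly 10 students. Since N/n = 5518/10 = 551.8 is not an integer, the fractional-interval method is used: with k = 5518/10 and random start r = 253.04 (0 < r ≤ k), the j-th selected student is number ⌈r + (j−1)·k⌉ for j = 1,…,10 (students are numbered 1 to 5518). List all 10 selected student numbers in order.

j=1: r + 0k = 253.04 → ⌈·⌉ = 254
j=2: r + 1k = 804.84 → ⌈·⌉ = 805
j=3: r + 2k = 1356.64 → ⌈·⌉ = 1357
j=4: r + 3k = 1908.44 → ⌈·⌉ = 1909
j=5: r + 4k = 2460.24 → ⌈·⌉ = 2461
j=6: r + 5k = 3012.04 → ⌈·⌉ = 3013
j=7: r + 6k = 3563.84 → ⌈·⌉ = 3564
j=8: r + 7k = 4115.64 → ⌈·⌉ = 4116
j=9: r + 8k = 4667.44 → ⌈·⌉ = 4668
j=10: r + 9k = 5219.24 → ⌈·⌉ = 5220

254, 805, 1357, 1909, 2461, 3013, 3564, 4116, 4668, 5220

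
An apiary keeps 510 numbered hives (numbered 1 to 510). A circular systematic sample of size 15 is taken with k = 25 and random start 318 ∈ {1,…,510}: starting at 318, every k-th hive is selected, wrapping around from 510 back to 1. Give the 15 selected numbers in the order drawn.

318, 343, 368, 393, 418, 443, 468, 493, 8, 33, 58, 83, 108, 133, 158

Selection 1: 318
Selection 2: 318 + 25 = 343
Selection 3: 343 + 25 = 368
Selection 4: 368 + 25 = 393
Selection 5: 393 + 25 = 418
Selection 6: 418 + 25 = 443
Selection 7: 443 + 25 = 468
Selection 8: 468 + 25 = 493
Selection 9: 493 + 25 = 518 → 518 − 510 = 8
Selection 10: 8 + 25 = 33
Selection 11: 33 + 25 = 58
Selection 12: 58 + 25 = 83
Selection 13: 83 + 25 = 108
Selection 14: 108 + 25 = 133
Selection 15: 133 + 25 = 158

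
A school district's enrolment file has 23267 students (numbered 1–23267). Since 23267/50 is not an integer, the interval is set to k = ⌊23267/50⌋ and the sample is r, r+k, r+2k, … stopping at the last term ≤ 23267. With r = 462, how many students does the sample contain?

k = ⌊23267/50⌋ = 465
Achieved size = ⌊(23267 − 462)/465⌋ + 1 = ⌊22805/465⌋ + 1 = 49 + 1 = 50
(last selection: 462 + 49×465 = 23247 ≤ 23267; next would be 23712 > 23267)

50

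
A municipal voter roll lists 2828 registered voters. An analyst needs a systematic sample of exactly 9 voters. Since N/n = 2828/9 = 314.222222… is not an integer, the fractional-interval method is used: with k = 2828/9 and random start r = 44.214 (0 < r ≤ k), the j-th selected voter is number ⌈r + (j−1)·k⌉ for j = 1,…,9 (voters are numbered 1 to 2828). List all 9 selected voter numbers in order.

45, 359, 673, 987, 1302, 1616, 1930, 2244, 2558

j=1: r + 0k = 44.214 → ⌈·⌉ = 45
j=2: r + 1k = 358.436222… → ⌈·⌉ = 359
j=3: r + 2k = 672.658444… → ⌈·⌉ = 673
j=4: r + 3k = 986.880666… → ⌈·⌉ = 987
j=5: r + 4k = 1301.102888… → ⌈·⌉ = 1302
j=6: r + 5k = 1615.325111… → ⌈·⌉ = 1616
j=7: r + 6k = 1929.547333… → ⌈·⌉ = 1930
j=8: r + 7k = 2243.769555… → ⌈·⌉ = 2244
j=9: r + 8k = 2557.991777… → ⌈·⌉ = 2558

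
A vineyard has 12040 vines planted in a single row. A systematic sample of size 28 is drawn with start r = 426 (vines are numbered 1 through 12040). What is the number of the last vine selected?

k = 12040/28 = 430
28th selection = r + (28−1)·k = 426 + 27×430 = 426 + 11610 = 12036

12036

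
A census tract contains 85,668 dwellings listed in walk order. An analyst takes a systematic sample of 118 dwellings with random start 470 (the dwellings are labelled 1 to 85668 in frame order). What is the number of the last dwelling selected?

k = 85668/118 = 726
118th selection = r + (118−1)·k = 470 + 117×726 = 470 + 84942 = 85412

85412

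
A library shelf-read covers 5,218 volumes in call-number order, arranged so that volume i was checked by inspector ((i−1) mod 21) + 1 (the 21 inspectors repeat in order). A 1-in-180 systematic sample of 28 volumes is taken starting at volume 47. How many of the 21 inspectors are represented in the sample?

Consecutive selections differ by k = 180, so their inspector numbers differ by 180 mod 21 = 12.
gcd(180, 21) = 3, so the sample visits 21/3 = 7 distinct residues mod 21.
Start 47 is inspector 5; the inspectors hit are 2, 5, 8, 11, 14, 17, 20.

7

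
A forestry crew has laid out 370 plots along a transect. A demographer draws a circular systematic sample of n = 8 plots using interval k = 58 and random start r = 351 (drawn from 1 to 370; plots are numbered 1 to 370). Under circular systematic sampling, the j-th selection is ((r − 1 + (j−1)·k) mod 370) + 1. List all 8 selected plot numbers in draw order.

Selection 1: 351
Selection 2: 351 + 58 = 409 → 409 − 370 = 39
Selection 3: 39 + 58 = 97
Selection 4: 97 + 58 = 155
Selection 5: 155 + 58 = 213
Selection 6: 213 + 58 = 271
Selection 7: 271 + 58 = 329
Selection 8: 329 + 58 = 387 → 387 − 370 = 17

351, 39, 97, 155, 213, 271, 329, 17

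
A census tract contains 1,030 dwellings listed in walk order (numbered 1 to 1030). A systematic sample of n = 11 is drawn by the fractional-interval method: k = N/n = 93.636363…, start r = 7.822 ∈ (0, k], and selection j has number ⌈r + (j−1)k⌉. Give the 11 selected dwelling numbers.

8, 102, 196, 289, 383, 477, 570, 664, 757, 851, 945

j=1: r + 0k = 7.822 → ⌈·⌉ = 8
j=2: r + 1k = 101.458363… → ⌈·⌉ = 102
j=3: r + 2k = 195.094727… → ⌈·⌉ = 196
j=4: r + 3k = 288.731090… → ⌈·⌉ = 289
j=5: r + 4k = 382.367454… → ⌈·⌉ = 383
j=6: r + 5k = 476.003818… → ⌈·⌉ = 477
j=7: r + 6k = 569.640181… → ⌈·⌉ = 570
j=8: r + 7k = 663.276545… → ⌈·⌉ = 664
j=9: r + 8k = 756.912909… → ⌈·⌉ = 757
j=10: r + 9k = 850.549272… → ⌈·⌉ = 851
j=11: r + 10k = 944.185636… → ⌈·⌉ = 945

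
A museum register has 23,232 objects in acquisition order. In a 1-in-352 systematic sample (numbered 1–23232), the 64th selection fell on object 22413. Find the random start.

k = 352
r = 22413 − (64−1)×352 = 22413 − 22176 = 237

237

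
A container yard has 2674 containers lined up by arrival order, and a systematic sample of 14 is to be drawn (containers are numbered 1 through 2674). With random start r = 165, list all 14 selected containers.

165, 356, 547, 738, 929, 1120, 1311, 1502, 1693, 1884, 2075, 2266, 2457, 2648

k = N/n = 2674/14 = 191
container 1: 165
container 2: 165 + 191 = 356
container 3: 356 + 191 = 547
container 4: 547 + 191 = 738
container 5: 738 + 191 = 929
container 6: 929 + 191 = 1120
container 7: 1120 + 191 = 1311
container 8: 1311 + 191 = 1502
container 9: 1502 + 191 = 1693
container 10: 1693 + 191 = 1884
container 11: 1884 + 191 = 2075
container 12: 2075 + 191 = 2266
container 13: 2266 + 191 = 2457
container 14: 2457 + 191 = 2648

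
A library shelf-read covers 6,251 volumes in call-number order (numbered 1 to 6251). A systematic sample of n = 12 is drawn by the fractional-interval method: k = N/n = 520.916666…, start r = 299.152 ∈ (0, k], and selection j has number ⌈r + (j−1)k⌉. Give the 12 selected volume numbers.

300, 821, 1341, 1862, 2383, 2904, 3425, 3946, 4467, 4988, 5509, 6030

j=1: r + 0k = 299.152 → ⌈·⌉ = 300
j=2: r + 1k = 820.068666… → ⌈·⌉ = 821
j=3: r + 2k = 1340.985333… → ⌈·⌉ = 1341
j=4: r + 3k = 1861.902 → ⌈·⌉ = 1862
j=5: r + 4k = 2382.818666… → ⌈·⌉ = 2383
j=6: r + 5k = 2903.735333… → ⌈·⌉ = 2904
j=7: r + 6k = 3424.652 → ⌈·⌉ = 3425
j=8: r + 7k = 3945.568666… → ⌈·⌉ = 3946
j=9: r + 8k = 4466.485333… → ⌈·⌉ = 4467
j=10: r + 9k = 4987.402 → ⌈·⌉ = 4988
j=11: r + 10k = 5508.318666… → ⌈·⌉ = 5509
j=12: r + 11k = 6029.235333… → ⌈·⌉ = 6030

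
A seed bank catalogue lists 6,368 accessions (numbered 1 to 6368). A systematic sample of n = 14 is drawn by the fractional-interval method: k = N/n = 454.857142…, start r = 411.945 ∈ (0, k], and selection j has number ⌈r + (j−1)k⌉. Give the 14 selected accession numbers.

j=1: r + 0k = 411.945 → ⌈·⌉ = 412
j=2: r + 1k = 866.802142… → ⌈·⌉ = 867
j=3: r + 2k = 1321.659285… → ⌈·⌉ = 1322
j=4: r + 3k = 1776.516428… → ⌈·⌉ = 1777
j=5: r + 4k = 2231.373571… → ⌈·⌉ = 2232
j=6: r + 5k = 2686.230714… → ⌈·⌉ = 2687
j=7: r + 6k = 3141.087857… → ⌈·⌉ = 3142
j=8: r + 7k = 3595.945 → ⌈·⌉ = 3596
j=9: r + 8k = 4050.802142… → ⌈·⌉ = 4051
j=10: r + 9k = 4505.659285… → ⌈·⌉ = 4506
j=11: r + 10k = 4960.516428… → ⌈·⌉ = 4961
j=12: r + 11k = 5415.373571… → ⌈·⌉ = 5416
j=13: r + 12k = 5870.230714… → ⌈·⌉ = 5871
j=14: r + 13k = 6325.087857… → ⌈·⌉ = 6326

412, 867, 1322, 1777, 2232, 2687, 3142, 3596, 4051, 4506, 4961, 5416, 5871, 6326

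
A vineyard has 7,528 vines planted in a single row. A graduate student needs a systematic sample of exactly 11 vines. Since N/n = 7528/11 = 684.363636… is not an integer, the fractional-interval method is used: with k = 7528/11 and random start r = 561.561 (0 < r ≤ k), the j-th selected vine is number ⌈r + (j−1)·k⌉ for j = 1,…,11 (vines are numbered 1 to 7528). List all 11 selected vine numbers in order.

j=1: r + 0k = 561.561 → ⌈·⌉ = 562
j=2: r + 1k = 1245.924636… → ⌈·⌉ = 1246
j=3: r + 2k = 1930.288272… → ⌈·⌉ = 1931
j=4: r + 3k = 2614.651909… → ⌈·⌉ = 2615
j=5: r + 4k = 3299.015545… → ⌈·⌉ = 3300
j=6: r + 5k = 3983.379181… → ⌈·⌉ = 3984
j=7: r + 6k = 4667.742818… → ⌈·⌉ = 4668
j=8: r + 7k = 5352.106454… → ⌈·⌉ = 5353
j=9: r + 8k = 6036.470090… → ⌈·⌉ = 6037
j=10: r + 9k = 6720.833727… → ⌈·⌉ = 6721
j=11: r + 10k = 7405.197363… → ⌈·⌉ = 7406

562, 1246, 1931, 2615, 3300, 3984, 4668, 5353, 6037, 6721, 7406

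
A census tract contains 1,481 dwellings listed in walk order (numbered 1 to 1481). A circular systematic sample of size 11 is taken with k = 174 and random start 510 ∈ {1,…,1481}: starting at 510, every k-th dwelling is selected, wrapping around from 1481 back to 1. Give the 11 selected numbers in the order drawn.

510, 684, 858, 1032, 1206, 1380, 73, 247, 421, 595, 769

Selection 1: 510
Selection 2: 510 + 174 = 684
Selection 3: 684 + 174 = 858
Selection 4: 858 + 174 = 1032
Selection 5: 1032 + 174 = 1206
Selection 6: 1206 + 174 = 1380
Selection 7: 1380 + 174 = 1554 → 1554 − 1481 = 73
Selection 8: 73 + 174 = 247
Selection 9: 247 + 174 = 421
Selection 10: 421 + 174 = 595
Selection 11: 595 + 174 = 769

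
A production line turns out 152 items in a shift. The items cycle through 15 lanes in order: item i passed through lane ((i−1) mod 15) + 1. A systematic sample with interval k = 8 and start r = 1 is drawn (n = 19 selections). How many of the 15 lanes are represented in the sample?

15

Consecutive selections differ by k = 8, so their lane numbers differ by 8 mod 15 = 8.
gcd(8, 15) = 1, so the sample visits 15/1 = 15 distinct residues mod 15.
Start 1 is lane 1; the lanes hit are 1, 2, 3, 4, 5, 6, 7, 8, 9, 10, 11, 12, 13, 14, 15.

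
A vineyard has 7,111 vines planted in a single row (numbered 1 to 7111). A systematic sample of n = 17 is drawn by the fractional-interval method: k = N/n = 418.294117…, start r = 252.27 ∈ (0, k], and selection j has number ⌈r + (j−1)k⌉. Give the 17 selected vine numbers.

253, 671, 1089, 1508, 1926, 2344, 2763, 3181, 3599, 4017, 4436, 4854, 5272, 5691, 6109, 6527, 6945

j=1: r + 0k = 252.27 → ⌈·⌉ = 253
j=2: r + 1k = 670.564117… → ⌈·⌉ = 671
j=3: r + 2k = 1088.858235… → ⌈·⌉ = 1089
j=4: r + 3k = 1507.152352… → ⌈·⌉ = 1508
j=5: r + 4k = 1925.446470… → ⌈·⌉ = 1926
j=6: r + 5k = 2343.740588… → ⌈·⌉ = 2344
j=7: r + 6k = 2762.034705… → ⌈·⌉ = 2763
j=8: r + 7k = 3180.328823… → ⌈·⌉ = 3181
j=9: r + 8k = 3598.622941… → ⌈·⌉ = 3599
j=10: r + 9k = 4016.917058… → ⌈·⌉ = 4017
j=11: r + 10k = 4435.211176… → ⌈·⌉ = 4436
j=12: r + 11k = 4853.505294… → ⌈·⌉ = 4854
j=13: r + 12k = 5271.799411… → ⌈·⌉ = 5272
j=14: r + 13k = 5690.093529… → ⌈·⌉ = 5691
j=15: r + 14k = 6108.387647… → ⌈·⌉ = 6109
j=16: r + 15k = 6526.681764… → ⌈·⌉ = 6527
j=17: r + 16k = 6944.975882… → ⌈·⌉ = 6945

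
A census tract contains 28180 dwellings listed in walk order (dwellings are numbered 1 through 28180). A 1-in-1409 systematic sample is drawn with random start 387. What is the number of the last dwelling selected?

k = 1409
20th selection = r + (20−1)·k = 387 + 19×1409 = 387 + 26771 = 27158

27158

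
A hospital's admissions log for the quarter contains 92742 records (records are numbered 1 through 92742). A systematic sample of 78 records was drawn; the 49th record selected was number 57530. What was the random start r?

458

k = 92742/78 = 1189
r = 57530 − (49−1)×1189 = 57530 − 57072 = 458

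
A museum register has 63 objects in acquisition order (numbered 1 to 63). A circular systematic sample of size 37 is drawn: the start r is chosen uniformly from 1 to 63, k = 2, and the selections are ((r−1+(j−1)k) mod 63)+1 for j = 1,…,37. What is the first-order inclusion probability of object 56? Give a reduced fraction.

For each position j, as r ranges over 1…63 the j-th selection hits every object exactly once, so object 56 is selected for exactly 37 of the 63 starts.
Inclusion probability = 37/63.

37/63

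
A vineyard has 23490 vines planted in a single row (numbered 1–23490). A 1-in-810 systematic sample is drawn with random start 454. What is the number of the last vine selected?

k = 810
29th selection = r + (29−1)·k = 454 + 28×810 = 454 + 22680 = 23134

23134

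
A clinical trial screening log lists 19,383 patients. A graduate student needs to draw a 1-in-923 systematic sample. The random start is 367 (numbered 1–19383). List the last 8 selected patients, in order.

14th selection = 367 + 13×923 = 12366
15th: 12366 + 923 = 13289
16th: 13289 + 923 = 14212
17th: 14212 + 923 = 15135
18th: 15135 + 923 = 16058
19th: 16058 + 923 = 16981
20th: 16981 + 923 = 17904
21st: 17904 + 923 = 18827

12366, 13289, 14212, 15135, 16058, 16981, 17904, 18827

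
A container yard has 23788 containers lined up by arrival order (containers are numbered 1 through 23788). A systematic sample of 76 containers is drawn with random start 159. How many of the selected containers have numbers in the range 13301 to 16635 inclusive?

11

k = 23788/76 = 313
First selection ≥ 13301: 159 + ⌈(13301−159)/313⌉·313 = 159 + 42×313 = 13305
Last selection ≤ 16635: 159 + ⌊(16635−159)/313⌋·313 = 159 + 52×313 = 16435
Count = 52 − 42 + 1 = 11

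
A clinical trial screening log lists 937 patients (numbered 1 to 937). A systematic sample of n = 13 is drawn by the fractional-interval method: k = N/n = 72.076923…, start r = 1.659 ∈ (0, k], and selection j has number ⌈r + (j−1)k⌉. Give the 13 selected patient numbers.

j=1: r + 0k = 1.659 → ⌈·⌉ = 2
j=2: r + 1k = 73.735923… → ⌈·⌉ = 74
j=3: r + 2k = 145.812846… → ⌈·⌉ = 146
j=4: r + 3k = 217.889769… → ⌈·⌉ = 218
j=5: r + 4k = 289.966692… → ⌈·⌉ = 290
j=6: r + 5k = 362.043615… → ⌈·⌉ = 363
j=7: r + 6k = 434.120538… → ⌈·⌉ = 435
j=8: r + 7k = 506.197461… → ⌈·⌉ = 507
j=9: r + 8k = 578.274384… → ⌈·⌉ = 579
j=10: r + 9k = 650.351307… → ⌈·⌉ = 651
j=11: r + 10k = 722.428230… → ⌈·⌉ = 723
j=12: r + 11k = 794.505153… → ⌈·⌉ = 795
j=13: r + 12k = 866.582076… → ⌈·⌉ = 867

2, 74, 146, 218, 290, 363, 435, 507, 579, 651, 723, 795, 867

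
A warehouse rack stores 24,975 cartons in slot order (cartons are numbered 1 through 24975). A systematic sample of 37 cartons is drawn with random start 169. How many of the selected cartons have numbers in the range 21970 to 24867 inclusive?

k = 24975/37 = 675
First selection ≥ 21970: 169 + ⌈(21970−169)/675⌉·675 = 169 + 33×675 = 22444
Last selection ≤ 24867: 169 + ⌊(24867−169)/675⌋·675 = 169 + 36×675 = 24469
Count = 36 − 33 + 1 = 4

4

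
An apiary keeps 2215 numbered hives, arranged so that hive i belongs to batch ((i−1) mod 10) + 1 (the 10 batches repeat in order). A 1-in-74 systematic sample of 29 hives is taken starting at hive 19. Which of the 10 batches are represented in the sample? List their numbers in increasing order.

Consecutive selections differ by k = 74, so their batch numbers differ by 74 mod 10 = 4.
gcd(74, 10) = 2, so the sample visits 10/2 = 5 distinct residues mod 10.
Start 19 is batch 9; the batches hit are 1, 3, 5, 7, 9.

1, 3, 5, 7, 9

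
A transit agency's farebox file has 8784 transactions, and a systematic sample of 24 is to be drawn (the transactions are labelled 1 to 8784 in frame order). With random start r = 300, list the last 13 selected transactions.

k = N/n = 8784/24 = 366
12th selection = 300 + 11×366 = 4326
13th: 4326 + 366 = 4692
14th: 4692 + 366 = 5058
15th: 5058 + 366 = 5424
16th: 5424 + 366 = 5790
17th: 5790 + 366 = 6156
18th: 6156 + 366 = 6522
19th: 6522 + 366 = 6888
20th: 6888 + 366 = 7254
21st: 7254 + 366 = 7620
22nd: 7620 + 366 = 7986
23rd: 7986 + 366 = 8352
24th: 8352 + 366 = 8718

4326, 4692, 5058, 5424, 5790, 6156, 6522, 6888, 7254, 7620, 7986, 8352, 8718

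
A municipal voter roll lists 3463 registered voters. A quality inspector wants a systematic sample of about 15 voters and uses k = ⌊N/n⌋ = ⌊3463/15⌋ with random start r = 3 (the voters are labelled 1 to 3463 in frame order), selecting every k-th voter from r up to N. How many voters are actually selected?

16

k = ⌊3463/15⌋ = 230
Achieved size = ⌊(3463 − 3)/230⌋ + 1 = ⌊3460/230⌋ + 1 = 15 + 1 = 16
(last selection: 3 + 15×230 = 3453 ≤ 3463; next would be 3683 > 3463)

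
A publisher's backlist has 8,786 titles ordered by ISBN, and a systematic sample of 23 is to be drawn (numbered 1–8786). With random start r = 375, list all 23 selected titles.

375, 757, 1139, 1521, 1903, 2285, 2667, 3049, 3431, 3813, 4195, 4577, 4959, 5341, 5723, 6105, 6487, 6869, 7251, 7633, 8015, 8397, 8779

k = N/n = 8786/23 = 382
title 1: 375
title 2: 375 + 382 = 757
title 3: 757 + 382 = 1139
title 4: 1139 + 382 = 1521
title 5: 1521 + 382 = 1903
title 6: 1903 + 382 = 2285
title 7: 2285 + 382 = 2667
title 8: 2667 + 382 = 3049
title 9: 3049 + 382 = 3431
title 10: 3431 + 382 = 3813
title 11: 3813 + 382 = 4195
title 12: 4195 + 382 = 4577
title 13: 4577 + 382 = 4959
title 14: 4959 + 382 = 5341
title 15: 5341 + 382 = 5723
title 16: 5723 + 382 = 6105
title 17: 6105 + 382 = 6487
title 18: 6487 + 382 = 6869
title 19: 6869 + 382 = 7251
title 20: 7251 + 382 = 7633
title 21: 7633 + 382 = 8015
title 22: 8015 + 382 = 8397
title 23: 8397 + 382 = 8779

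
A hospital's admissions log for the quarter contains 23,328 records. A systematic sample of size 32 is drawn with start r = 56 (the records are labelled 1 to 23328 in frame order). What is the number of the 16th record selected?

k = 23328/32 = 729
16th selection = r + (16−1)·k = 56 + 15×729 = 56 + 10935 = 10991

10991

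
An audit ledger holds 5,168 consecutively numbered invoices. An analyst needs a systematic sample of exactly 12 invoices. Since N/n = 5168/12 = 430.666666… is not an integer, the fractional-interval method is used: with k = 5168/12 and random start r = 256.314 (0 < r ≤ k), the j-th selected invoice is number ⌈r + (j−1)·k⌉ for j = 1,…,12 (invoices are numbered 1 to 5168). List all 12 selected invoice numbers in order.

j=1: r + 0k = 256.314 → ⌈·⌉ = 257
j=2: r + 1k = 686.980666… → ⌈·⌉ = 687
j=3: r + 2k = 1117.647333… → ⌈·⌉ = 1118
j=4: r + 3k = 1548.314 → ⌈·⌉ = 1549
j=5: r + 4k = 1978.980666… → ⌈·⌉ = 1979
j=6: r + 5k = 2409.647333… → ⌈·⌉ = 2410
j=7: r + 6k = 2840.314 → ⌈·⌉ = 2841
j=8: r + 7k = 3270.980666… → ⌈·⌉ = 3271
j=9: r + 8k = 3701.647333… → ⌈·⌉ = 3702
j=10: r + 9k = 4132.314 → ⌈·⌉ = 4133
j=11: r + 10k = 4562.980666… → ⌈·⌉ = 4563
j=12: r + 11k = 4993.647333… → ⌈·⌉ = 4994

257, 687, 1118, 1549, 1979, 2410, 2841, 3271, 3702, 4133, 4563, 4994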